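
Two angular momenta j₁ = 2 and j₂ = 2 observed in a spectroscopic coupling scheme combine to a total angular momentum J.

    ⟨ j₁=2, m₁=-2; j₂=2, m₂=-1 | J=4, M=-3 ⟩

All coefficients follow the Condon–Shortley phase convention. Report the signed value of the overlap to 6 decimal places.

+√(1/2) = +0.707107

triangle: 0!×4!×4!/9! = 576/362880
(j±m)!: 0!×4!×1!×3!×1!×7! = 725760
prefactor² = (2J+1)×Δ×N² = 10368
  k=0: +1/(0!×0!×4!×1!×0!×3!) = 1/144
Σ = 1/144  ⇒  CG² = 10368×(1/144)² = 1/2
CG = +√(1/2) = +0.707107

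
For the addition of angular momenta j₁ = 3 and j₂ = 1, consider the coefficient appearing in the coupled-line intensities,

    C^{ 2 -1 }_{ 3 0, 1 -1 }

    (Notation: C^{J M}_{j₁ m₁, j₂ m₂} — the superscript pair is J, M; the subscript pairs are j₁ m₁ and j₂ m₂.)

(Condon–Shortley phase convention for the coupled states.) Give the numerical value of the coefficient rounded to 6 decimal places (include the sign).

+√(1/7) ≈ +0.377964

√[5·2!4!0!/7! · 3!3!0!2!1!3!] = √(144/7)
  +(−1)^0/∏(0,2,3,0,1,0)! = 1/12  (running 1/12)
⟨..|..⟩ = √(144/7)·(1/12) = +0.377964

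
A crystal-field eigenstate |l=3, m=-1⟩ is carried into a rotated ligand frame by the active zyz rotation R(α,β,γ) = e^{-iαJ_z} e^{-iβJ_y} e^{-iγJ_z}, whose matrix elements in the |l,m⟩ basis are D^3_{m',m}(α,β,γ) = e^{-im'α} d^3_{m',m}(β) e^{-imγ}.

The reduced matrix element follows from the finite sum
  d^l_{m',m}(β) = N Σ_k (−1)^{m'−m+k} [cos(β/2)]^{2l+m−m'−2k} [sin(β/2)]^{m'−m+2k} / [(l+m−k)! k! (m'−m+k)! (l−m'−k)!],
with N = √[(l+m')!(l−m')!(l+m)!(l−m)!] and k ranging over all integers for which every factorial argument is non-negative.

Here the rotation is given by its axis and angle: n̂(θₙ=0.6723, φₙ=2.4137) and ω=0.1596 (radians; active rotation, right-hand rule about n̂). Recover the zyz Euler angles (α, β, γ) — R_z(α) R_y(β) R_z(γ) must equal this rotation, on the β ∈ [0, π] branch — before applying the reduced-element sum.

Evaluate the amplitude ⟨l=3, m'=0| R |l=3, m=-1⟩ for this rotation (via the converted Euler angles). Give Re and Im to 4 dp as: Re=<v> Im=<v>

Axis–angle → zyz. n̂ = (sinθₙcosφₙ, sinθₙsinφₙ, cosθₙ) = (-0.464959, +0.414339, +0.782391), ω = 0.1596.
R = I cosω + sinω [n̂]ₓ + (1−cosω) n̂n̂ᵀ gives
  R = [+0.990038, -0.126789, +0.061225; +0.121892, +0.989473, +0.078013; -0.070471, -0.069773, +0.995071]
β = atan2(√(R₁₃²+R₂₃²), R₃₃) = 0.099332; α = atan2(R₂₃, R₁₃) mod 2π = 0.905390; γ = atan2(R₃₂, −R₃₁) mod 2π = 5.502768
D^3_{0,-1}(0.9054,0.0993,5.5028) = e^{-i·0·0.9054}·d^3_{0,-1}(0.0993)·e^{-i·-1·5.5028}. Compute d first:
With c≡cos(β/2)=0.998767 and s≡sin(β/2)=0.049646, N=[6·6·2·24]^{1/2}=41.569219
k: max(0,(-1)−(0))=0 … min(3+(-1),3−(0))=2
  k=0: (−1)^1·41.5692/(12)·0.9988^5·0.0496^1 = -0.170920
  k=1: (−1)^2·41.5692/(4)·0.9988^3·0.0496^3 = +0.001267
  k=2: (−1)^3·41.5692/(12)·0.9988^1·0.0496^5 = -0.000001
d^3_{0,-1}(0.0993) = -0.170920 +0.001267 -0.000001 = -0.169654
Phases: e^{-i·(0)·0.9054}=+1.000000+0.000000i, e^{-i·(-1)·5.5028}=+0.710620-0.703576i ⇒ D=-0.120560+0.119365i

Re=-0.1206 Im=0.1194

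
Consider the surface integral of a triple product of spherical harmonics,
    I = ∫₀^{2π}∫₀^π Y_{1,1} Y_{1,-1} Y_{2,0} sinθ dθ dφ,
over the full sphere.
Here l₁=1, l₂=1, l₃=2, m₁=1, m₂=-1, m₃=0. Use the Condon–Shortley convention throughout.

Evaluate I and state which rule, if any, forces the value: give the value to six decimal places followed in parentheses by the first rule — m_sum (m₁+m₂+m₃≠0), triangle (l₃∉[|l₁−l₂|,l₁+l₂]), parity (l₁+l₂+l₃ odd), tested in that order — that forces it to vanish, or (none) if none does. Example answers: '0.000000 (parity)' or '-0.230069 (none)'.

Checks pass: Σm=0; 4 even; l₃=2∈[0,2].
(2·1+1)(2·1+1)(2·2+1) = 45
Δ: 0! 2! 2! / 5! → 1/30
sum: t=0:+1/1 = 1/1
3j²(1 1 2; 0 0 0) = Δ·Π!·Σ² = 2/15  (sign +1)
sum: t=0:+1/4 = 1/4
3j²(1 1 2; 1 -1 0) = Δ·Π!·Σ² = 1/30  (sign +1)
combine: 4πI² = 45·2/15·1/30 = 1/5
take √, sign +1: I = 0.12615663
No selection rule forces the value: the integral is nonzero (none).

0.126157 (none)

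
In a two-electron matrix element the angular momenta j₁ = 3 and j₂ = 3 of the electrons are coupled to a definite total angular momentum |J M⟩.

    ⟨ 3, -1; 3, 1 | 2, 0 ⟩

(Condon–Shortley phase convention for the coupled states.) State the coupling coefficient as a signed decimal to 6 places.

j₁+j₂−J=4  J+j₁−j₂=2  J−j₁+j₂=2  j₁+j₂+J+1=9
(j₁±m₁, j₂±m₂, J±M) = (2,4,4,2,2,2)
P² = 256/21
sum k=2..4:
  [2] +1/16 = 1/16
  [3] −1/6 = -1/6
  [4] +1/96 = 1/96
S = -3/32
C² = P²·S² = 3/28 ; C = -0.327327

−√(3/28) = -0.327327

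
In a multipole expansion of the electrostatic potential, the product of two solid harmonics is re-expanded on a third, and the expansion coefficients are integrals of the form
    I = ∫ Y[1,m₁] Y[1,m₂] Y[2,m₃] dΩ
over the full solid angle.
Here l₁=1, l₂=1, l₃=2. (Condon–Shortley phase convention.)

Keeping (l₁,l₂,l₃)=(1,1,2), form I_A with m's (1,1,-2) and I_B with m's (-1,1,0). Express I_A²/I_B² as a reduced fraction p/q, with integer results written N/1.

6/1

Shared (l₁,l₂,l₃)=(1,1,2): N and (l;000)² cancel in I_A²/I_B².
A: Δ = 0!·2!·2!/5! = 1/30; Racah Σ t=0..0: t=0:+1/4 = 1/4; ⇒ 3j(1 1 2; 1 1 -2)² = 1/5, sgn +1
B: Δ = 0!·2!·2!/5! = 1/30; Racah Σ t=0..0: t=0:+1/4 = 1/4; ⇒ 3j(1 1 2; -1 1 0)² = 1/30, sgn +1
I_A²/I_B² = (1/5)/(1/30) = 6/1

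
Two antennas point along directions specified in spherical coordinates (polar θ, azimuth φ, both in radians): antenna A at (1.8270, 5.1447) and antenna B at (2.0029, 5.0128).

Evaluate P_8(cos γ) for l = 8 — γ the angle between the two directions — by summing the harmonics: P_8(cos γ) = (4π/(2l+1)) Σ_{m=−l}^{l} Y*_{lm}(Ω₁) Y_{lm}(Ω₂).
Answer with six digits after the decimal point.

Summing Y*_{l m}(θ₁,φ₁)·Y_{l m}(θ₂,φ₂) over m ∈ [−8, 8]; prefactor 4π/(2·8+1) = 0.739198:
  term(m=-8) = (0.046446, 0.081955)   from Y*(Ω₁)=(-0.375568, -0.123167), Y(Ω₂)=(-0.176275, -0.160408)
  term(m=-7) = (0.109832, 0.145230)   from Y*(Ω₁)=(0.047694, 0.411403), Y(Ω₂)=(0.378871, -0.223047)
  term(m=-6) = (-0.002742, -0.002775)   from Y*(Ω₁)=(-0.009678, 0.005903), Y(Ω₂)=(0.079027, 0.334996)
  term(m=-5) = (0.021821, 0.016918)   from Y*(Ω₁)=(0.295271, 0.198025), Y(Ω₂)=(0.077478, 0.005334)
  term(m=-4) = (0.036901, 0.021502)   from Y*(Ω₁)=(0.018771, -0.117475), Y(Ω₂)=(-0.129535, 0.334813)
  term(m=-3) = (-0.027209, -0.011366)   from Y*(Ω₁)=(0.287656, -0.080809), Y(Ω₂)=(-0.077382, -0.061251)
  term(m=-2) = (0.051028, 0.013782)   from Y*(Ω₁)=(-0.111120, -0.130285), Y(Ω₂)=(-0.254619, 0.174502)
  term(m=-1) = (-0.043651, -0.005791)   from Y*(Ω₁)=(0.112570, -0.243963), Y(Ω₂)=(-0.048496, -0.156546)
  term(m=+0) = (0.053134, 0.000000)   from Y*(Ω₁)=(-0.185431, -0.000000), Y(Ω₂)=(-0.286545, 0.000000)
  term(m=+1) = (-0.043651, 0.005791)   from Y*(Ω₁)=(-0.112570, -0.243963), Y(Ω₂)=(0.048496, -0.156546)
  term(m=+2) = (0.051028, -0.013782)   from Y*(Ω₁)=(-0.111120, 0.130285), Y(Ω₂)=(-0.254619, -0.174502)
  term(m=+3) = (-0.027209, 0.011366)   from Y*(Ω₁)=(-0.287656, -0.080809), Y(Ω₂)=(0.077382, -0.061251)
  term(m=+4) = (0.036901, -0.021502)   from Y*(Ω₁)=(0.018771, 0.117475), Y(Ω₂)=(-0.129535, -0.334813)
  term(m=+5) = (0.021821, -0.016918)   from Y*(Ω₁)=(-0.295271, 0.198025), Y(Ω₂)=(-0.077478, 0.005334)
  term(m=+6) = (-0.002742, 0.002775)   from Y*(Ω₁)=(-0.009678, -0.005903), Y(Ω₂)=(0.079027, -0.334996)
  term(m=+7) = (0.109832, -0.145230)   from Y*(Ω₁)=(-0.047694, 0.411403), Y(Ω₂)=(-0.378871, -0.223047)
  term(m=+8) = (0.046446, -0.081955)   from Y*(Ω₁)=(-0.375568, 0.123167), Y(Ω₂)=(-0.176275, 0.160408)
Accumulated sum (0.437987, 0.000000); after 4π/(2l+1) scaling, (0.323759, 0.000000) ⇒ P_8 = 0.323759

0.323759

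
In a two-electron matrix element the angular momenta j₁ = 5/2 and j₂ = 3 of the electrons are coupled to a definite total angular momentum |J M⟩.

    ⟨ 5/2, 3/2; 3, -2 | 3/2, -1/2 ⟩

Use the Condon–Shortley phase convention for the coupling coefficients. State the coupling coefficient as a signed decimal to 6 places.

√[4·4!1!2!/8! · 4!1!1!5!1!2!] = √(192/7)
  +(−1)^0/∏(0,4,1,1,0,1)! = 1/24  (running 1/24)
  +(−1)^1/∏(1,3,0,0,1,2)! = -1/12  (running -1/24)
⟨..|..⟩ = √(192/7)·(-1/24) = -0.218218

−√(1/21) = -0.218218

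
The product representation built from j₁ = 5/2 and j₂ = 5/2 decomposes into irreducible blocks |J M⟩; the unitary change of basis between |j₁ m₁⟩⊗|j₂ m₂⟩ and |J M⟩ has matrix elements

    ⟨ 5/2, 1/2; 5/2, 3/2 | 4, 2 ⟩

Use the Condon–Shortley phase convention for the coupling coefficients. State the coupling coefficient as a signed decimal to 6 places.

triangle: 1!·4!·4!/10! = 576/3628800
(j±m)!: 3!·2!·4!·1!·6!·2! = 414720
prefactor² = (2J+1)·Δ·N² = 20736/35
  k=0: +1/(0!·1!·2!·4!·2!·0!) = 1/96
  k=1: −1/(1!·0!·1!·3!·3!·1!) = -1/36
Σ = -5/288  ⇒  CG² = 20736/35·(-5/288)² = 5/28
CG = −√(5/28) = -0.422577

-0.422577  (= −√(5/28))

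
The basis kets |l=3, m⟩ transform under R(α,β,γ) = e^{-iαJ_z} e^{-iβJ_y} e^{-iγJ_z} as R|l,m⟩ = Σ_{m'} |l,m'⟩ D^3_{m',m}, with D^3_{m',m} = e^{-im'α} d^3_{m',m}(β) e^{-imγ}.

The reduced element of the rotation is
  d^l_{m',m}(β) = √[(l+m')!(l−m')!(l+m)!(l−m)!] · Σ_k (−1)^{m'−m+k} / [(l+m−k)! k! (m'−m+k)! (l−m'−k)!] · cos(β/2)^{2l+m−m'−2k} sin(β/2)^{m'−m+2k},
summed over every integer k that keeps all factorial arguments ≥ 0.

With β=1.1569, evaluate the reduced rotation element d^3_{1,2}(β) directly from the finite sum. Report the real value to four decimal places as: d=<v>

d=0.1048

d^3_{1,2}(β=1.1569) via the finite sum:
With c≡cos(β/2)=0.837311 and s≡sin(β/2)=0.546727, N=[24·2·120·1]^{1/2}=75.894664
k∈{1,2} keeps every argument non-negative
  k=1: (−1)^0·75.8947/(24)·0.8373^5·0.5467^1 = +0.711549
  k=2: (−1)^1·75.8947/(12)·0.8373^3·0.5467^3 = -0.606738
d^3_{1,2}(1.1569) = +0.711549 -0.606738 = +0.104810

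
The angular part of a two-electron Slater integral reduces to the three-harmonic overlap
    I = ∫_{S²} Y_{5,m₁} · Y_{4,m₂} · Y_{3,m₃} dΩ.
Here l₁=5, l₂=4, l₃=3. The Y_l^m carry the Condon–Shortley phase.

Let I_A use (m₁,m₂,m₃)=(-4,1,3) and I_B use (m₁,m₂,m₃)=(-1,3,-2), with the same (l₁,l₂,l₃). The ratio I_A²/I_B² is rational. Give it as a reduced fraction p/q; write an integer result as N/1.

162/121

l's match ⇒ only the (l;m) 3-j factors differ between A and B.
A: triangle coeff Δ(5,4,3) = 1/180180; Σ_t [5,5]: t=5:−1/5760 = -1/5760; (3j)²=9/286 [(5 4 3; -4 1 3)], sign=-1
B: triangle coeff Δ(5,4,3) = 1/180180; Σ_t [5,6]: t=5:−1/1440 t=6:+1/17280 = -11/17280; (3j)²=11/468 [(5 4 3; -1 3 -2)], sign=+1
I_A²/I_B² = (9/286)/(11/468) = 162/121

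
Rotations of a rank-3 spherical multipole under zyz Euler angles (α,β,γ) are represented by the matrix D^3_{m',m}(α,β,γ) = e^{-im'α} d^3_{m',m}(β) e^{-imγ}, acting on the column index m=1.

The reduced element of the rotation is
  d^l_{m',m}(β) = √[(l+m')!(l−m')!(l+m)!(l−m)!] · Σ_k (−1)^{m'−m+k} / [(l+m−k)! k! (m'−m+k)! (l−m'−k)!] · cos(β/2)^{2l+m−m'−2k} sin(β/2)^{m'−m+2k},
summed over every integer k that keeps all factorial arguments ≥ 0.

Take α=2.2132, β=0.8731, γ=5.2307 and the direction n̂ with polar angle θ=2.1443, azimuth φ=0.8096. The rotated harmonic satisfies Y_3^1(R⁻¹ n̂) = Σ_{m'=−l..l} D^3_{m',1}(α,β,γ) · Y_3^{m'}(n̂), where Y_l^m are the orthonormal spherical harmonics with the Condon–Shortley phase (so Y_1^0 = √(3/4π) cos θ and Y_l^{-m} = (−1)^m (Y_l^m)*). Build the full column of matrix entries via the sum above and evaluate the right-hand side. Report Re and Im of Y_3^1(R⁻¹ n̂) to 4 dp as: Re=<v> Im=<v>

Re=0.2221 Im=0.0066

Need the full column D^3_{m',1} for m'=−3..3 at α=2.2132, β=0.8731, γ=5.2307.
cos(β/2)=0.906216, sin(β/2)=0.422816
d^3_{-3,1}: single k=4 term ⇒ +0.101651;  D = +0.016385+0.100322i
d^3_{-2,1}: k∈[3..4] ⇒ +0.355777 -0.038725 = +0.317052;  D = +0.219912-0.228387i
d^3_{-1,1}: k∈[2..4] ⇒ +0.723402 -0.209970 +0.005714 = +0.519145;  D = -0.515153-0.064257i
d^3_{0,1}: k∈[1..3] ⇒ +0.895158 -0.584601 +0.042421 = +0.352977;  D = +0.174870+0.306616i
d^3_{1,1}: k∈[0..2] ⇒ +0.553847 -0.964536 +0.157477 = -0.253212;  D = -0.100951+0.232217i
d^3_{2,1}: k∈[0..1] ⇒ -0.817164 +0.355777 = -0.461387;  D = +0.448991-0.106229i
d^3_{3,1}: single k=0 term ⇒ +0.466954;  D = +0.358325+0.299414i
Y_3^{m'}(θ=2.1443,φ=0.8096) and Σ D·Y over m':
  (+0.0164+0.1003i)·(-0.1871-0.1617i)  (+0.2199-0.2284i)·(+0.0189+0.3908i)  (-0.5152-0.0643i)·(+0.0884-0.0928i)  (+0.1749+0.3066i)·(+0.3094+0.0000i)  (-0.1010+0.2322i)·(-0.0884-0.0928i)  (+0.4490-0.1062i)·(+0.0189-0.3908i)  (+0.3583+0.2994i)·(+0.1871-0.1617i)
Y_3^1(R⁻¹ n̂) = +0.222099+0.006605i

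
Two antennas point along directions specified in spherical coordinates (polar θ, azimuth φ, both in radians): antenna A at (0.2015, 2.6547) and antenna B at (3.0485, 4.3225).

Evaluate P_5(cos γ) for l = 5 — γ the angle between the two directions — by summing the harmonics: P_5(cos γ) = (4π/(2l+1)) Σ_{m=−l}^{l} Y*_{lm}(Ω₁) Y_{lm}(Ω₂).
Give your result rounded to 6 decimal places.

Term-by-term m-sum for l=5 (normalisation 4π/11 = 1.142397):
  term(m=-5) = -0.000000-0.000000i   from Y*(Ω₁)=+0.000113+0.000097i, Y(Ω₂)=-0.000003-0.000001i
  term(m=-4) = -0.000000+0.000000i   from Y*(Ω₁)=-0.000849-0.002145i, Y(Ω₂)=-0.000001-0.000109i
  term(m=-3) = +0.000013+0.000045i   from Y*(Ω₁)=-0.002328+0.021059i, Y(Ω₂)=+0.002027-0.000860i
  term(m=-2) = +0.003531-0.000694i   from Y*(Ω₁)=+0.070289-0.103403i, Y(Ω₂)=+0.020468+0.020239i
  term(m=-1) = -0.009914-0.101880i   from Y*(Ω₁)=-0.391585+0.207306i, Y(Ω₂)=-0.087810+0.213687i
  term(m=+0) = -0.587830+0.000000i   from Y*(Ω₁)=+0.671229-0.000000i, Y(Ω₂)=-0.875751+0.000000i
  term(m=+1) = -0.009914+0.101880i   from Y*(Ω₁)=+0.391585+0.207306i, Y(Ω₂)=+0.087810+0.213687i
  term(m=+2) = +0.003531+0.000694i   from Y*(Ω₁)=+0.070289+0.103403i, Y(Ω₂)=+0.020468-0.020239i
  term(m=+3) = +0.000013-0.000045i   from Y*(Ω₁)=+0.002328+0.021059i, Y(Ω₂)=-0.002027-0.000860i
  term(m=+4) = -0.000000-0.000000i   from Y*(Ω₁)=-0.000849+0.002145i, Y(Ω₂)=-0.000001+0.000109i
  term(m=+5) = -0.000000+0.000000i   from Y*(Ω₁)=-0.000113+0.000097i, Y(Ω₂)=+0.000003-0.000001i
Accumulated sum -0.600568-0.000000i; after 4π/(2l+1) scaling, -0.686088-0.000000i ⇒ P_5 = -0.686088

-0.686088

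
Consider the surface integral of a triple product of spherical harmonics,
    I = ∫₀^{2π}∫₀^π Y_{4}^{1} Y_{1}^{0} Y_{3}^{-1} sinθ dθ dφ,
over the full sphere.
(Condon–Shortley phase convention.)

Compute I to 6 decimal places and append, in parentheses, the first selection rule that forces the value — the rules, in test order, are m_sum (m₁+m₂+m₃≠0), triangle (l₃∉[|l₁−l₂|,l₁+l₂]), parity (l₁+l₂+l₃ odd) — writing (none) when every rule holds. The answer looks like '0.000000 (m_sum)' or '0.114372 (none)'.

-0.238414 (none)

Rules hold: Σm=0, L=8 even, 3≤3≤5.
N = 9·3·7 = 189
Δ = 2!·6!·0!/9! = 1/252
Racah Σ t=1..1: t=1:−1/36 = -1/36
⇒ 3j(4 1 3; 0 0 0)² = 4/63, sgn +1
Racah Σ t=1..1: t=1:−1/48 = -1/48
⇒ 3j(4 1 3; 1 0 -1)² = 5/84, sgn -1
4πI² = N·(3j₀)²·(3jₘ)² = 5/7
I = -1·√(0.714286/4π) = -0.23841361
No selection rule forces the value: the integral is nonzero (none).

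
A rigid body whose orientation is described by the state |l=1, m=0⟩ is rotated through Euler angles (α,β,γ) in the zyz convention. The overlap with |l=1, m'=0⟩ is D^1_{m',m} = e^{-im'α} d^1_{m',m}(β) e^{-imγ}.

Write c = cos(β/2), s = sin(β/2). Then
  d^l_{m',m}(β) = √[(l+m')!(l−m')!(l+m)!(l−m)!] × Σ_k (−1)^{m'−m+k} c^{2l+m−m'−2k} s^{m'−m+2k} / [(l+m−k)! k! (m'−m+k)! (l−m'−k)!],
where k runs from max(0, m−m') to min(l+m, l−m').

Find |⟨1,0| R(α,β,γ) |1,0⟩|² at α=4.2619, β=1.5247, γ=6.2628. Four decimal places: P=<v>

Split into d^1_{0,0}(β=1.5247) × two z-phases.
Half-angle: c=0.723215, s=0.690623. N=√(1·1·1·1)=1.000000
k∈{0,1} keeps every argument non-negative
  k=0: (−1)^0·1.0000/(1)·0.7232^2·0.6906^0 = +0.523040
  k=1: (−1)^1·1.0000/(1)·0.7232^0·0.6906^2 = -0.476960
d^1_{0,0}(1.5247) = +0.523040 -0.476960 = +0.046080
|D^1_{0,0}|² = |d^1_{0,0}(β)|² = (+0.046080)² = 0.002123 (the z-rotation phases have unit modulus)

P=0.0021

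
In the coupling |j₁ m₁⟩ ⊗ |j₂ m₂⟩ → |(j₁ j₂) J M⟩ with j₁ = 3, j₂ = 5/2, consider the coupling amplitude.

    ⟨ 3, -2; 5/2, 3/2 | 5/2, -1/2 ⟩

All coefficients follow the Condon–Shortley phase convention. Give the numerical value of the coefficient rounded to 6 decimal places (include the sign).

−√(1/14) ≈ -0.267261

j₁+j₂−J=3  J+j₁−j₂=3  J−j₁+j₂=2  j₁+j₂+J+1=9
(j₁±m₁, j₂±m₂, J±M) = (1,5,4,1,2,3)
P² = 288/7
sum k=2..3:
  [2] +1/24 = 1/24
  [3] −1/12 = -1/12
S = -1/24
C² = P²·S² = 1/14 ; C = -0.267261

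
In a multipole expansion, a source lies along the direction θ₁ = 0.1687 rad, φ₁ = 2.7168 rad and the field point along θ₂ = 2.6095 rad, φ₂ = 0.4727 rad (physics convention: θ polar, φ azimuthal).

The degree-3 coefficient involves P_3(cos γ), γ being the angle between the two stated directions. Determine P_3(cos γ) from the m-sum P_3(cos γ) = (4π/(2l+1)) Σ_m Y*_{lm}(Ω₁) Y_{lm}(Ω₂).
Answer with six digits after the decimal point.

Summing Y*_{l m}(θ₁,φ₁)·Y_{l m}(θ₂,φ₂) over m ∈ [−3, 3]; prefactor 4π/(2·3+1) = 1.795196:
  term(m=-3) = (0.000097, 0.000047)   from Y*(Ω₁)=(-0.000577, 0.001889), Y(Ω₂)=(0.008287, -0.053849)
  term(m=-2) = (0.001431, 0.006277)   from Y*(Ω₁)=(0.018753, -0.021330), Y(Ω₂)=(-0.132704, 0.183779)
  term(m=-1) = (-0.058085, 0.072820)   from Y*(Ω₁)=(-0.190790, 0.086301), Y(Ω₂)=(0.396055, -0.202530)
  term(m=+0) = (-0.156821, 0.000000)   from Y*(Ω₁)=(0.683904, -0.000000), Y(Ω₂)=(-0.229303, 0.000000)
  term(m=+1) = (-0.058085, -0.072820)   from Y*(Ω₁)=(0.190790, 0.086301), Y(Ω₂)=(-0.396055, -0.202530)
  term(m=+2) = (0.001431, -0.006277)   from Y*(Ω₁)=(0.018753, 0.021330), Y(Ω₂)=(-0.132704, -0.183779)
  term(m=+3) = (0.000097, -0.000047)   from Y*(Ω₁)=(0.000577, 0.001889), Y(Ω₂)=(-0.008287, -0.053849)
Σ over m = (-0.269934, -0.000000); ×(4π/7) → (-0.484585, -0.000000). Real part: -0.484585

-0.484585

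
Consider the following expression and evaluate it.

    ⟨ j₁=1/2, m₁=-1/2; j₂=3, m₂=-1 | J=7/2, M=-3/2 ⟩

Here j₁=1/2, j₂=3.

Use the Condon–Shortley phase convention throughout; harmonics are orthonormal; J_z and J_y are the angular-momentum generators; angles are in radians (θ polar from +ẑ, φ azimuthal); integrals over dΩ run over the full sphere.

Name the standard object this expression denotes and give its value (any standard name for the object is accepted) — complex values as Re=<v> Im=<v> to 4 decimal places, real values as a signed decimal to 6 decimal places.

Clebsch–Gordan coefficient, +√(5/7) ≈ +0.845154

This is a Clebsch–Gordan (vector-coupling) coefficient.
√[8·0!1!6!/8! · 0!1!2!4!2!5!] = √(11520/7)
  +(−1)^0/∏(0,0,1,2,0,4)! = 1/48  (running 1/48)
⟨..|..⟩ = √(11520/7)·(1/48) = +0.845154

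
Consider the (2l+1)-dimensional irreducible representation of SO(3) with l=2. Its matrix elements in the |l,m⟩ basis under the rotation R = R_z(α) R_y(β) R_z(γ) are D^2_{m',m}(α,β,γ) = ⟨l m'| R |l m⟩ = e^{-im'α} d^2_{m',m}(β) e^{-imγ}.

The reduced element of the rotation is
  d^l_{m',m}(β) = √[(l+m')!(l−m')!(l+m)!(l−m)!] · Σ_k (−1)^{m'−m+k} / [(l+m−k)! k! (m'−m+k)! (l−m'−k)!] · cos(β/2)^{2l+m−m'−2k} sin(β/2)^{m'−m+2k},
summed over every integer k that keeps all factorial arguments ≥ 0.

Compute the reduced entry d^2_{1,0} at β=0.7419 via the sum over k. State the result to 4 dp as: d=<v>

d=-0.6101

d^2_{1,0}(β=0.7419) via the finite sum:
Half-angle: c=0.931983, s=0.362501. N=√(6·1·2·2)=4.898979
k: max(0,(0)−(1))=0 … min(2+(0),2−(1))=1
  k=0: (−1)^1·4.8990/(2)·0.9320^3·0.3625^1 = -0.718802
  k=1: (−1)^2·4.8990/(2)·0.9320^1·0.3625^3 = +0.108746
d^2_{1,0}(0.7419) = -0.718802 +0.108746 = -0.610057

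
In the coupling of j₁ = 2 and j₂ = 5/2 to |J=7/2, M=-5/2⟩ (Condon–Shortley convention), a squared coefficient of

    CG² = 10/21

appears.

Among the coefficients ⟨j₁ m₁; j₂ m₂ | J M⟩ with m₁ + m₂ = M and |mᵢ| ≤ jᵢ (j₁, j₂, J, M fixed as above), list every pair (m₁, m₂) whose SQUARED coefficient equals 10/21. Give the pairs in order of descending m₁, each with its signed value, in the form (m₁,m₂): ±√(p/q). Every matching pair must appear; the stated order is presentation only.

Admissible pairs with m₁+m₂ = M = -5/2: (-2,-1/2), (-1,-3/2), (0,-5/2)
  (m₁,m₂)=(0,-5/2): CG² = 10/21, CG = +√(10/21)   ← matches the target
  (m₁,m₂)=(-1,-3/2): CG² = 1/63, CG = +√(1/63)
  (m₁,m₂)=(-2,-1/2): CG² = 32/63, CG = −√(32/63)
Pairs with CG² = 10/21: (0,-5/2): +√(10/21)

(0,-5/2): +√(10/21)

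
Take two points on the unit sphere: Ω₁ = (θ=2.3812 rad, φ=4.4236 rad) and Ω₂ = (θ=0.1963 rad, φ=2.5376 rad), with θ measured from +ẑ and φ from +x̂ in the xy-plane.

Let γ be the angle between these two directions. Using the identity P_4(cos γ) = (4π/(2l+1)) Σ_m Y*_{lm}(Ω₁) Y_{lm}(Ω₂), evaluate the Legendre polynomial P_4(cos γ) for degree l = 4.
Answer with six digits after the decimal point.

Summing Y*_{l m}(θ₁,φ₁)·Y_{l m}(θ₂,φ₂) over m ∈ [−4, 4]; prefactor 4π/(2·4+1) = 1.396263:
  m=-4: (0.04032 - 0.09135j) × (-0.00048 + 0.00042j) = 0.00002 + 0.00006j  (running Σ = 0.00002 + 0.00006j)
  m=-3: (-0.22623 - 0.19227j) × (0.00218 - 0.00884j) = -0.00219 + 0.00158j  (running Σ = -0.00217 + 0.00164j)
  m=-2: (-0.35610 + 0.23208j) × (0.02590 + 0.06822j) = -0.02505 - 0.01828j  (running Σ = -0.02723 - 0.01664j)
  m=-1: (0.04541 + 0.15286j) × (-0.27812 - 0.19190j) = 0.01670 - 0.05123j  (running Σ = -0.01052 - 0.06787j)
  m=0: (-0.32827 + 0.00000j) × (0.69067 + 0.00000j) = -0.22673 + 0.00000j  (running Σ = -0.23725 - 0.06787j)
  m=1: (-0.04541 + 0.15286j) × (0.27812 - 0.19190j) = 0.01670 + 0.05123j  (running Σ = -0.22055 - 0.01664j)
  m=2: (-0.35610 - 0.23208j) × (0.02590 - 0.06822j) = -0.02505 + 0.01828j  (running Σ = -0.24560 + 0.00164j)
  m=3: (0.22623 - 0.19227j) × (-0.00218 - 0.00884j) = -0.00219 - 0.00158j  (running Σ = -0.24779 + 0.00006j)
  m=4: (0.04032 + 0.09135j) × (-0.00048 - 0.00042j) = 0.00002 - 0.00006j  (running Σ = -0.24777 + 0.00000j)
Total Σ_m = -0.24777 + 0.00000j. Multiply by 1.396263: -0.34595 + 0.00000j. P_4(cos γ) = -0.345955

-0.345955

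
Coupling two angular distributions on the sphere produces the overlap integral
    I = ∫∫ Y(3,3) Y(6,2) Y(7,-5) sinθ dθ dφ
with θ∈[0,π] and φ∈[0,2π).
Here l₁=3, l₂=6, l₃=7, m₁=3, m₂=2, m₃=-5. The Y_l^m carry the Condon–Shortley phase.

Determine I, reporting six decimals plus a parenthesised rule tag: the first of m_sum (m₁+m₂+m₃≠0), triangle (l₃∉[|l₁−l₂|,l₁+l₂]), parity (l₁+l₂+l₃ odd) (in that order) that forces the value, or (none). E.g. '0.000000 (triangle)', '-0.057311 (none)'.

m-sum 0 ✓  L=16 even ✓  3≤7≤9 ✓
Π(2lᵢ+1) = 7×13×15 = 1365
triangle coeff Δ(3,6,7) = 1/2042040
Σ_t [0,2]: t=0:+1/207360 t=1:−1/57600 t=2:+1/207360 = -1/129600
(3j)²=168/12155 [(3 6 7; 0 0 0)], sign=+1
Σ_t [0,0]: t=0:+1/3870720 = 1/3870720
(3j)²=135/6188 [(3 6 7; 3 2 -5)], sign=+1
⇒ 4πI² = 17010/41327
I = (+1)√(17010/41327/(4π)) = 0.18097988
No selection rule forces the value: the integral is nonzero (none).

0.180980 (none)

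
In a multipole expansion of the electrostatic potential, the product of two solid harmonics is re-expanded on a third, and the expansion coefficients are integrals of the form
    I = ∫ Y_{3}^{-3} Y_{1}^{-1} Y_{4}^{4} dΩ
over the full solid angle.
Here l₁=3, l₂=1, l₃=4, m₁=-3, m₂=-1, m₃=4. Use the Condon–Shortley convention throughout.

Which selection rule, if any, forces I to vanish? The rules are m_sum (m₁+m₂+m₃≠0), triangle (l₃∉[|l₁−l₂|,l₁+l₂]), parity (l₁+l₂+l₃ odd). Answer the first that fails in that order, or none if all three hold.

none

m₁+m₂+m₃ = -3 − 1 + 4 = 0  ✓
triangle: |3−1|=2 ≤ l₃=4 ≤ 3+1=4  ✓
parity: l₁+l₂+l₃ = 8 is even  ✓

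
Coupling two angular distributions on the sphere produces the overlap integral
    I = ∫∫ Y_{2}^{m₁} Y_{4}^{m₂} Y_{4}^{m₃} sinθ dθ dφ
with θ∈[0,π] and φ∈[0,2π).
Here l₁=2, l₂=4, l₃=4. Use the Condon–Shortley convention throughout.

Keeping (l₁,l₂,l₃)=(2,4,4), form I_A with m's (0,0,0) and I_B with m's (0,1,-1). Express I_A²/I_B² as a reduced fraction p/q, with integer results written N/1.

400/289

Same 2,4,4: normalisation and zero-m 3j drop out of the ratio.
A: Δ: 2! 2! 6! / 11! → 1/13860; sum: t=0:+1/192 t=1:−1/36 t=2:+1/192 = -5/288; 3j²(2 4 4; 0 0 0) = Δ·Π!·Σ² = 20/693  (sign -1)
B: Δ: 2! 2! 6! / 11! → 1/13860; sum: t=0:+1/480 t=1:−1/48 t=2:+1/144 = -17/1440; 3j²(2 4 4; 0 1 -1) = Δ·Π!·Σ² = 289/13860  (sign +1)
I_A²/I_B² = (20/693)/(289/13860) = 400/289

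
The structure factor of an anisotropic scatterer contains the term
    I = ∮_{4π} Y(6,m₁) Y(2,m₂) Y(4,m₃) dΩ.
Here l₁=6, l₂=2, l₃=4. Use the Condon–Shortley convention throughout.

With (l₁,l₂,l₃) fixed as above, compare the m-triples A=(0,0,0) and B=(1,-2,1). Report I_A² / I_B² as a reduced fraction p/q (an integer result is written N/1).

Same 6,2,4: normalisation and zero-m 3j drop out of the ratio.
A: Δ: 4! 8! 0! / 13! → 1/6435; sum: t=2:+1/2304 = 1/2304; 3j²(6 2 4; 0 0 0) = Δ·Π!·Σ² = 5/143  (sign +1)
B: Δ: 4! 8! 0! / 13! → 1/6435; sum: t=0:+1/17280 = 1/17280; 3j²(6 2 4; 1 -2 1) = Δ·Π!·Σ² = 7/1287  (sign -1)
I_A²/I_B² = (5/143)/(7/1287) = 45/7

45/7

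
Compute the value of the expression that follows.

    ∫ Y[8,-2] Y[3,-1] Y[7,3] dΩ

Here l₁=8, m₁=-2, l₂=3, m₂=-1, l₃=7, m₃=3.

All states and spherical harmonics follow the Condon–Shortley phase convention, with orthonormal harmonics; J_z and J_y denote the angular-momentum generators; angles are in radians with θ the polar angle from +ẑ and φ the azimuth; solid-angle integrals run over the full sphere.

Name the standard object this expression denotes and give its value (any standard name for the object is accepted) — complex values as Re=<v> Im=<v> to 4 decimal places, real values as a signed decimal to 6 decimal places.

This is a Gaunt coefficient — the integral of a triple product of spherical harmonics over the sphere.
Checks pass: Σm=0; 18 even; l₃=7∈[5,11].
(2·8+1)(2·3+1)(2·7+1) = 1785
Δ: 4! 12! 2! / 19! → 1/5290740
sum: t=1:−1/7257600 t=2:+1/2073600 t=3:−1/7257600 = 1/4838400
3j²(8 3 7; 0 0 0) = Δ·Π!·Σ² = 252/20995  (sign -1)
sum: t=0:+1/348364800 t=1:−1/13063680 t=2:+1/7741440 = 29/522547200
3j²(8 3 7; -2 -1 3) = Δ·Π!·Σ² = 1682/264537  (sign +1)
combine: 4πI² = 1785·252/20995·1682/264537 = 141288/1037153
take √, sign -1: I = -0.10411811

Gaunt coefficient, -0.104118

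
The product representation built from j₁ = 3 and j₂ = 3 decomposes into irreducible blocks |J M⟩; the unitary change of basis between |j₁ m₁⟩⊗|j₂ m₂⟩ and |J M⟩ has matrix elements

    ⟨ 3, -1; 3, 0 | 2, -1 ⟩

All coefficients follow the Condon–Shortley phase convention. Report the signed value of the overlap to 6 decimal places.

j₁+j₂−J=4  J+j₁−j₂=2  J−j₁+j₂=2  j₁+j₂+J+1=9
(j₁±m₁, j₂±m₂, J±M) = (2,4,3,3,1,3)
P² = 96/7
sum k=2..3:
  [2] +1/8 = 1/8
  [3] −1/12 = -1/12
S = 1/24
C² = P²·S² = 1/42 ; C = +0.154303

+√(1/42) ≈ +0.154303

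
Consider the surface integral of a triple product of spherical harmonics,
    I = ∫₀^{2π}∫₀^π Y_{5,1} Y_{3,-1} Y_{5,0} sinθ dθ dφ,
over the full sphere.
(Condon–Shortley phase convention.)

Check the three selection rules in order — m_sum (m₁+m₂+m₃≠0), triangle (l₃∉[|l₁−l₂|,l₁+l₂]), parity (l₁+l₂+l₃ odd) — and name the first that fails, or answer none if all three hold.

parity

m₁+m₂+m₃ = 1 − 1 + 0 = 0  ✓
triangle: |5−3|=2 ≤ l₃=5 ≤ 5+3=8  ✓
parity: l₁+l₂+l₃ = 13 is odd  ✗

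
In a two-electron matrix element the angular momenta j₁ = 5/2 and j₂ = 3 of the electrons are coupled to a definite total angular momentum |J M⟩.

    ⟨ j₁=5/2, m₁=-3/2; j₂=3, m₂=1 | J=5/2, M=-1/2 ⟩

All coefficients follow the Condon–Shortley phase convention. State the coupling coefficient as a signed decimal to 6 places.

j₁+j₂−J=3  J+j₁−j₂=2  J−j₁+j₂=3  j₁+j₂+J+1=9
(j₁±m₁, j₂±m₂, J±M) = (1,4,4,2,2,3)
P² = 576/35
sum k=2..3:
  [2] +1/8 = 1/8
  [3] −1/12 = -1/12
S = 1/24
C² = P²·S² = 1/35 ; C = +0.169031

+√(1/35) ≈ +0.169031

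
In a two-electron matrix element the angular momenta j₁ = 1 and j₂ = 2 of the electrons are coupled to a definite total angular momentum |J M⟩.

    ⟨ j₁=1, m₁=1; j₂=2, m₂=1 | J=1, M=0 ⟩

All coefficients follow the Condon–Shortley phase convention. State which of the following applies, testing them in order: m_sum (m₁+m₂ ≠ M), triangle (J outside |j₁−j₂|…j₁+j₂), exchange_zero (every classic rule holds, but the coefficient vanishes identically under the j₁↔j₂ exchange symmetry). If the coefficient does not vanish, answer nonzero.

m_sum

m-sum: m₁+m₂ = 1+1 = 2, M = 0  ✗ ⇒ coefficient is 0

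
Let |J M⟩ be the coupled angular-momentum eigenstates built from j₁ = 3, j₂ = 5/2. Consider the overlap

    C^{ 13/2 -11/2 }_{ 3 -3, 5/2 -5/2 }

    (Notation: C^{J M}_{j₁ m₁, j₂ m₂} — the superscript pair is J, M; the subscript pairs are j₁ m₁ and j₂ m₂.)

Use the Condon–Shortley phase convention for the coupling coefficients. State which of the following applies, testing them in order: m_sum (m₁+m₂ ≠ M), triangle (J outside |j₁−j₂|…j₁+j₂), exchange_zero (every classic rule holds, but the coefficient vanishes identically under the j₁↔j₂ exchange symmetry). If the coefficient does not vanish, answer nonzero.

triangle

m-sum: m₁+m₂ = -3+(-5/2) = -11/2, M = -11/2  ✓
triangle: need |j₁−j₂| ≤ J ≤ j₁+j₂, i.e. J ∈ [1/2, 11/2]; J = 13/2 is outside ✗ ⇒ coefficient is 0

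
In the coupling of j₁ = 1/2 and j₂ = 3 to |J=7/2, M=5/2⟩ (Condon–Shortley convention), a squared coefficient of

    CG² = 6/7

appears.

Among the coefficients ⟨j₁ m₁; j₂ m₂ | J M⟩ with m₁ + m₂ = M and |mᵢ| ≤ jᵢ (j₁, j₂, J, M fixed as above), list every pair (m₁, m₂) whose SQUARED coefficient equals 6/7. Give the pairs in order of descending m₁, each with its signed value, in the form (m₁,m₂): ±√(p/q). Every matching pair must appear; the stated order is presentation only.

Admissible pairs with m₁+m₂ = M = 5/2: (-1/2,3), (1/2,2)
  (m₁,m₂)=(1/2,2): CG² = 6/7, CG = +√(6/7)   ← matches the target
  (m₁,m₂)=(-1/2,3): CG² = 1/7, CG = +√(1/7)
Pairs with CG² = 6/7: (1/2,2): +√(6/7)

(1/2,2): +√(6/7)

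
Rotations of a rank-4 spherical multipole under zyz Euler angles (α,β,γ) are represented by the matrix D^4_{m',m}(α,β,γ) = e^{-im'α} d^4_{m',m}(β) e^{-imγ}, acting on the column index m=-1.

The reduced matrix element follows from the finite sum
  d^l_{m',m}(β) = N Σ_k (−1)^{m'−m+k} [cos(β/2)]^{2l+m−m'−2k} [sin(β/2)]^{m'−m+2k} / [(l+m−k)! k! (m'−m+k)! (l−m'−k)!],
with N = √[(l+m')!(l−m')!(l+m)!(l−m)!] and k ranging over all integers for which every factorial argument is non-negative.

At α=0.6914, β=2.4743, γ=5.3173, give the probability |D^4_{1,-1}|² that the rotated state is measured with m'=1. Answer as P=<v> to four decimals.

P=0.0602

Split into d^4_{1,-1}(β=2.4743) × two z-phases.
Half-angle: c=0.327490, s=0.944854. N=√(120·6·6·120)=720.000000
k∈{0,1,2,3} keeps every argument non-negative
  k=0: (−1)^2·720.0000/(72)·0.3275^6·0.9449^2 = +0.011013
  k=1: (−1)^3·720.0000/(24)·0.3275^4·0.9449^4 = -0.275027
  k=2: (−1)^4·720.0000/(48)·0.3275^2·0.9449^6 = +1.144664
  k=3: (−1)^5·720.0000/(720)·0.3275^0·0.9449^8 = -0.635213
d^4_{1,-1}(2.4743) = +0.011013 -0.275027 +1.144664 -0.635213 = +0.245437
|D^4_{1,-1}|² = |d^4_{1,-1}(β)|² = (+0.245437)² = 0.060240 (the z-rotation phases have unit modulus)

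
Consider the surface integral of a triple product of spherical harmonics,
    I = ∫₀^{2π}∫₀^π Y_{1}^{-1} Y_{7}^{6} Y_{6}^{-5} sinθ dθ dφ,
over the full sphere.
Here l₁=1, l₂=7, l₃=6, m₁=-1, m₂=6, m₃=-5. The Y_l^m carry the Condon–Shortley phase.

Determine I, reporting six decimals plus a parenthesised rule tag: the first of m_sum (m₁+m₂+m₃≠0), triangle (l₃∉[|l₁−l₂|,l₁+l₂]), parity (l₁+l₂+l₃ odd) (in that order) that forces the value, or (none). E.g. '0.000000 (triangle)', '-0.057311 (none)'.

0.309019 (none)

m-sum 0 ✓  L=14 even ✓  6≤6≤8 ✓
Π(2lᵢ+1) = 3×15×13 = 585
triangle coeff Δ(1,7,6) = 1/1365
Σ_t [1,1]: t=1:−1/518400 = -1/518400
(3j)²=7/195 [(1 7 6; 0 0 0)], sign=-1
Σ_t [2,2]: t=2:+1/79833600 = 1/79833600
(3j)²=2/35 [(1 7 6; -1 6 -5)], sign=-1
⇒ 4πI² = 6/5
I = (+1)√(6/5/(4π)) = 0.30901936
No selection rule forces the value: the integral is nonzero (none).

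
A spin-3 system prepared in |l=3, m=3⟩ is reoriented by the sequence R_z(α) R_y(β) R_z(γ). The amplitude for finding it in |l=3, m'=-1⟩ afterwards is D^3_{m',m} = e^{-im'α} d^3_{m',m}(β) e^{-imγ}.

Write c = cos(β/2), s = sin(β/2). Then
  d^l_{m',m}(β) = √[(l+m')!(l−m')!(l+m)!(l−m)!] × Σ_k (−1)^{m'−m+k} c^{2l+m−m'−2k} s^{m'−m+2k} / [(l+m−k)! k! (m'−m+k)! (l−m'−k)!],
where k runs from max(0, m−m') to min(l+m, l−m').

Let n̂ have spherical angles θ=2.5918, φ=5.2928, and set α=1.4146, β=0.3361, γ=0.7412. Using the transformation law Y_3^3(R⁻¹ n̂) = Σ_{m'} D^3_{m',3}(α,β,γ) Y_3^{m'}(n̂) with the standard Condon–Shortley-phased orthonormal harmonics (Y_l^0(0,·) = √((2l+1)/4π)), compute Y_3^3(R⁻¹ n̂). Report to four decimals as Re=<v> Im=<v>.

Need the full column D^3_{m',3} for m'=−3..3 at α=1.4146, β=0.3361, γ=0.7412.
cos(β/2)=0.985913, sin(β/2)=0.167260
d^3_{-3,3}: single k=6 term ⇒ +0.000022;  D = -0.000010+0.000020i
d^3_{-2,3}: single k=5 term ⇒ +0.000316;  D = +0.000260+0.000180i
d^3_{-1,3}: single k=4 term ⇒ +0.002946;  D = +0.002034-0.002132i
d^3_{0,3}: single k=3 term ⇒ +0.020054;  D = -0.012181-0.015931i
d^3_{1,3}: single k=2 term ⇒ +0.102373;  D = -0.090007+0.048775i
d^3_{2,3}: single k=1 term ⇒ +0.381646;  D = +0.127422+0.359746i
d^3_{3,3}: single k=0 term ⇒ +0.918398;  D = +0.902859-0.168227i
Y_3^{m'}(θ=2.5918,φ=5.2928) and Σ D·Y over m':
  (-0.0000+0.0000i)·(-0.0587+0.0101i)  (+0.0003+0.0002i)·(+0.0948-0.2182i)  (+0.0020-0.0021i)·(+0.2440+0.3721i)  (-0.0122-0.0159i)·(-0.2020+0.0000i)  (-0.0900+0.0488i)·(-0.2440+0.3721i)  (+0.1274+0.3597i)·(+0.0948+0.2182i)  (+0.9029-0.1682i)·(+0.0587+0.0101i)
Y_3^3(R⁻¹ n̂) = -0.004125+0.019185i

Re=-0.0041 Im=0.0192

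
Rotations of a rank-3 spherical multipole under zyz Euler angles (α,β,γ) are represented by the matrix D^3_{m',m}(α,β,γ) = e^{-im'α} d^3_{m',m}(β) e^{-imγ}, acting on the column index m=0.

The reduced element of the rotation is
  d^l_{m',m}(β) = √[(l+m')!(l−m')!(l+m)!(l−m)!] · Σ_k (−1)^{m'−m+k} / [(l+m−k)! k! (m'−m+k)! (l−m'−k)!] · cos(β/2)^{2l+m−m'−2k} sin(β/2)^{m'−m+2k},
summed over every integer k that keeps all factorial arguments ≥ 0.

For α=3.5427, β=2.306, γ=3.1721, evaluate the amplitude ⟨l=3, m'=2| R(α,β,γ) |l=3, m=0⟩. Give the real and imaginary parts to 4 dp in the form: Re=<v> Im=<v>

Re=-0.3512 Im=0.3632

First d^3_{2,0}(β=2.3060), then the phase factors e^{-i(2)α} and e^{-i(0)γ}:
With c≡cos(β/2)=0.405747 and s≡sin(β/2)=0.913985, N=[120·1·6·6]^{1/2}=65.726707
k∈{0,1} keeps every argument non-negative
  k=0: (−1)^2·65.7267/(12)·0.4057^4·0.9140^2 = +0.124011
  k=1: (−1)^3·65.7267/(12)·0.4057^2·0.9140^4 = -0.629258
d^3_{2,0}(2.3060) = +0.124011 -0.629258 = -0.505247
D = (+0.695116-0.718897i)·(-0.505247)·(+1.000000+0.000000i) = -0.351205+0.363220i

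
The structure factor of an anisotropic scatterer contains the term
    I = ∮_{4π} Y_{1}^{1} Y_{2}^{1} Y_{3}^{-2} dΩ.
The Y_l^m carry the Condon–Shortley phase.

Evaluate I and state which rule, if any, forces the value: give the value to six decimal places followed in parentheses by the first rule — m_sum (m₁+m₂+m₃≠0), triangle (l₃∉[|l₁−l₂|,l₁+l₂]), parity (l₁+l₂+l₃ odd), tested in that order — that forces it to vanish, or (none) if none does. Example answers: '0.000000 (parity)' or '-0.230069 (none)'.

Checks pass: Σm=0; 6 even; l₃=3∈[1,3].
(2·1+1)(2·2+1)(2·3+1) = 105
Δ: 0! 2! 4! / 7! → 1/105
sum: t=0:+1/4 = 1/4
3j²(1 2 3; 0 0 0) = Δ·Π!·Σ² = 3/35  (sign -1)
sum: t=0:+1/12 = 1/12
3j²(1 2 3; 1 1 -2) = Δ·Π!·Σ² = 2/21  (sign -1)
combine: 4πI² = 105·3/35·2/21 = 6/7
take √, sign +1: I = 0.26116903
No selection rule forces the value: the integral is nonzero (none).

0.261169 (none)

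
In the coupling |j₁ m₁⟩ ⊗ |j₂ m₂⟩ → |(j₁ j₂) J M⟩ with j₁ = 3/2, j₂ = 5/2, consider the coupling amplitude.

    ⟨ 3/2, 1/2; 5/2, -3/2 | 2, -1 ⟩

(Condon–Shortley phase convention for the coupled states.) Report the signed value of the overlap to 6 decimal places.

+0.154303  (= +√(1/42))

j₁+j₂−J=2  J+j₁−j₂=1  J−j₁+j₂=3  j₁+j₂+J+1=7
(j₁±m₁, j₂±m₂, J±M) = (2,1,1,4,1,3)
P² = 24/7
sum k=0..1:
  [0] +1/4 = 1/4
  [1] −1/6 = -1/6
S = 1/12
C² = P²·S² = 1/42 ; C = +0.154303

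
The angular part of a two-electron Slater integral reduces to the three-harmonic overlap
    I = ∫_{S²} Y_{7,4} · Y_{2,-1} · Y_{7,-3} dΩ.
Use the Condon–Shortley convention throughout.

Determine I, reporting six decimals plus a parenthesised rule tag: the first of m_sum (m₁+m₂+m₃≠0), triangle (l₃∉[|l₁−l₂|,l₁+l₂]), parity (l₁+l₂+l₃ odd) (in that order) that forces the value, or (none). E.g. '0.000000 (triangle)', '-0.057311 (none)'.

m-sum 0 ✓  L=16 even ✓  5≤7≤9 ✓
Π(2lᵢ+1) = 15×5×15 = 1125
triangle coeff Δ(7,2,7) = 1/185640
Σ_t [0,2]: t=0:+1/2419200 t=1:−1/518400 t=2:+1/2419200 = -1/907200
(3j)²=56/3315 [(7 2 7; 0 0 0)], sign=+1
Σ_t [0,1]: t=0:+1/4354560 t=1:−1/14515200 = 1/6220800
(3j)²=77/4420 [(7 2 7; 4 -1 -3)], sign=+1
⇒ 4πI² = 16170/48841
I = (+1)√(16170/48841/(4π)) = 0.16231468
No selection rule forces the value: the integral is nonzero (none).

0.162315 (none)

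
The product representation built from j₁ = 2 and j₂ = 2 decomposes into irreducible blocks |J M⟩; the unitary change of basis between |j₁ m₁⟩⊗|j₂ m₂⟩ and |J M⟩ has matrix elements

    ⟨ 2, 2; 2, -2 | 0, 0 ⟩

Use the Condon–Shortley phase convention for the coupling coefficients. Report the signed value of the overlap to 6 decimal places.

triangle: 4!*0!*0!/5! = 24/120
(j±m)!: 4!*0!*0!*4!*0!*0! = 576
prefactor² = (2J+1)*Δ*N² = 576/5
  k=0: +1/(0!*4!*0!*0!*0!*0!) = 1/24
Σ = 1/24  ⇒  CG² = 576/5*(1/24)² = 1/5
CG = +√(1/5) = +0.447214

+√(1/5) = +0.447214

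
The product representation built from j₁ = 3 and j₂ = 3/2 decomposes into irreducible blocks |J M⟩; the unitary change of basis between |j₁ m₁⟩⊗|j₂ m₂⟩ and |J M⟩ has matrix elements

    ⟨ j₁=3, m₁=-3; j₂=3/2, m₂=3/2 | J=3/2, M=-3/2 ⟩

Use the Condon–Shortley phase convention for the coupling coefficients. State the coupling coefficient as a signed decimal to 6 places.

-0.755929  (= −√(4/7))

j₁+j₂−J=3  J+j₁−j₂=3  J−j₁+j₂=0  j₁+j₂+J+1=7
(j₁±m₁, j₂±m₂, J±M) = (0,6,3,0,0,3)
P² = 5184/7
sum k=3..3:
  [3] −1/36 = -1/36
S = -1/36
C² = P²·S² = 4/7 ; C = -0.755929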